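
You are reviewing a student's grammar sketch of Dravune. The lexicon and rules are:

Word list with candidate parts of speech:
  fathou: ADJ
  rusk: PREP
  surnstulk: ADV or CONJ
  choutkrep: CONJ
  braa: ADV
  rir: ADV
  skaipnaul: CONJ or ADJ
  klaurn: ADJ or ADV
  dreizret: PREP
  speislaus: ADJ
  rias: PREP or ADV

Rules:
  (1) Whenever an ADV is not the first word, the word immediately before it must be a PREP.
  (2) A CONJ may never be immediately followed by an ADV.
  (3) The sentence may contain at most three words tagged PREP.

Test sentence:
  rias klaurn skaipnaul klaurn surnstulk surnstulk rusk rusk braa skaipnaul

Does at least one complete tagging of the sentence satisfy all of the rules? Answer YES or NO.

YES

Candidates per position — 1:rias {PREP,ADV}; 2:klaurn {ADJ,ADV}; 3:skaipnaul {CONJ,ADJ}; 4:klaurn {ADJ,ADV}; 5:surnstulk {ADV,CONJ}; 6:surnstulk {ADV,CONJ}; 7:rusk {PREP}; 8:rusk {PREP}; 9:braa {ADV}; 10:skaipnaul {CONJ,ADJ}.
One satisfying assignment: PREP ADV ADJ ADJ CONJ CONJ PREP PREP ADV CONJ.
Check: rule 1 ✓; rule 2 ✓; rule 3 ✓.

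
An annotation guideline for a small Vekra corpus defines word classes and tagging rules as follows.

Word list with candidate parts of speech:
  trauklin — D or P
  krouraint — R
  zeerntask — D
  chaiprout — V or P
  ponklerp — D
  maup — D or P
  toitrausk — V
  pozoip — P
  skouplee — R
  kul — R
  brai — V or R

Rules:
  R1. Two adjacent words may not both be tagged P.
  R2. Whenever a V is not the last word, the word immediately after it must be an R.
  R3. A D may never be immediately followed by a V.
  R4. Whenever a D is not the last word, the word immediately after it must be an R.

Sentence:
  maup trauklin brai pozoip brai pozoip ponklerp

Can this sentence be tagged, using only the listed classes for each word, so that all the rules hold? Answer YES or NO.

Candidates per position — 1:maup {D,P}; 2:trauklin {D,P}; 3:brai {V,R}; 4:pozoip {P}; 5:brai {V,R}; 6:pozoip {P}; 7:ponklerp {D}.
One satisfying assignment: P D R P R P D.
Check: rule 1 satisfied; rule 2 satisfied; rule 3 satisfied; rule 4 satisfied.

YES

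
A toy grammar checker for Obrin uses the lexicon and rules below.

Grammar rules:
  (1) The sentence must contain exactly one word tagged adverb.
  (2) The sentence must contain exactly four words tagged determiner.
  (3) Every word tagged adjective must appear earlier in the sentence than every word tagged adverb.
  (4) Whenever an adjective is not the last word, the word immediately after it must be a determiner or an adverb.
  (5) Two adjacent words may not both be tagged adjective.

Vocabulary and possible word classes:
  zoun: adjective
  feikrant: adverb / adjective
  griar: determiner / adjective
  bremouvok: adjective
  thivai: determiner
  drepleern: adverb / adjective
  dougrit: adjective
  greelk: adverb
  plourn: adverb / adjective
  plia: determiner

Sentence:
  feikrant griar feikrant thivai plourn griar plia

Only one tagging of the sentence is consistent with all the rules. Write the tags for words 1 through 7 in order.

adjective determiner adjective determiner adverb determiner determiner

Candidates per position — 1:feikrant {adverb,adjective}; 2:griar {determiner,adjective}; 3:feikrant {adverb,adjective}; 4:thivai {determiner}; 5:plourn {adverb,adjective}; 6:griar {determiner,adjective}; 7:plia {determiner}.
At position 2, choosing adjective makes rule 2 impossible to satisfy; hence determiner.
At position 6, choosing adjective makes rule 2 impossible to satisfy; hence determiner.
The remaining ambiguous positions (1, 3, 5) are resolved jointly — only one combination satisfies every rule.
The only consistent sequence is: adjective determiner adjective determiner adverb determiner determiner.
Check: rule 1 holds; rule 2 holds; rule 3 holds; rule 4 holds; rule 5 holds.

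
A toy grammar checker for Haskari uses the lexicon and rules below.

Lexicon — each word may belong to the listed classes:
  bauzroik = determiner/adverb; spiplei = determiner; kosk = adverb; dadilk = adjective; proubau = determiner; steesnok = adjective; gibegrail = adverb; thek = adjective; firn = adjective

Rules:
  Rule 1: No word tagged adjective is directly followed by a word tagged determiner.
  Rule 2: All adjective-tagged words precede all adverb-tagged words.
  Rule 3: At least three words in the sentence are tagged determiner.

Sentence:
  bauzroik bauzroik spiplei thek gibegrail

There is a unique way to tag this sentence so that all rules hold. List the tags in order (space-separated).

determiner determiner determiner adjective adverb

Candidates per position — 1:bauzroik {determiner,adverb}; 2:bauzroik {determiner,adverb}; 3:spiplei {determiner}; 4:thek {adjective}; 5:gibegrail {adverb}.
Position 1: tagging it adverb would leave rule 2 unsatisfiable, so it must be determiner.
Position 2: tagging it adverb would leave rule 2 unsatisfiable, so it must be determiner.
That leaves exactly one tagging: determiner determiner determiner adjective adverb.
Checking: rule 1 satisfied; rule 2 satisfied; rule 3 satisfied.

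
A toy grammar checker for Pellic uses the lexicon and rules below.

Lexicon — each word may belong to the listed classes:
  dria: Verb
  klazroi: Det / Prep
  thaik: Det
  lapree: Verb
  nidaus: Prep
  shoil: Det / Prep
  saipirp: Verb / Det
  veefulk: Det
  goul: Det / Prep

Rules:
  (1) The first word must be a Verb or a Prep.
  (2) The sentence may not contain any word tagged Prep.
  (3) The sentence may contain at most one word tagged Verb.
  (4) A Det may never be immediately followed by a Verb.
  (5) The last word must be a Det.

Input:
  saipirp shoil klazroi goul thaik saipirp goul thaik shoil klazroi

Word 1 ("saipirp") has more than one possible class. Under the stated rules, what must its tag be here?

Verb

Candidates per position — 1:saipirp {Verb,Det}; 2:shoil {Det,Prep}; 3:klazroi {Det,Prep}; 4:goul {Det,Prep}; 5:thaik {Det}; 6:saipirp {Verb,Det}; 7:goul {Det,Prep}; 8:thaik {Det}; 9:shoil {Det,Prep}; 10:klazroi {Det,Prep}.
If word 1 were Det, no tagging could satisfy rule 1; so word 1 is Verb.
If word 2 were Prep, no tagging could satisfy rule 2; so word 2 is Det.
If word 3 were Prep, no tagging could satisfy rule 2; so word 3 is Det.
If word 4 were Prep, no tagging could satisfy rule 2; so word 4 is Det.
If word 6 were Verb, no tagging could satisfy rule 3; so word 6 is Det.
If word 7 were Prep, no tagging could satisfy rule 2; so word 7 is Det.
If word 9 were Prep, no tagging could satisfy rule 2; so word 9 is Det.
If word 10 were Prep, no tagging could satisfy rule 2; so word 10 is Det.
The only consistent sequence is: Verb Det Det Det Det Det Det Det Det Det.
Check: rule 1 satisfied; rule 2 satisfied; rule 3 satisfied; rule 4 satisfied; rule 5 satisfied.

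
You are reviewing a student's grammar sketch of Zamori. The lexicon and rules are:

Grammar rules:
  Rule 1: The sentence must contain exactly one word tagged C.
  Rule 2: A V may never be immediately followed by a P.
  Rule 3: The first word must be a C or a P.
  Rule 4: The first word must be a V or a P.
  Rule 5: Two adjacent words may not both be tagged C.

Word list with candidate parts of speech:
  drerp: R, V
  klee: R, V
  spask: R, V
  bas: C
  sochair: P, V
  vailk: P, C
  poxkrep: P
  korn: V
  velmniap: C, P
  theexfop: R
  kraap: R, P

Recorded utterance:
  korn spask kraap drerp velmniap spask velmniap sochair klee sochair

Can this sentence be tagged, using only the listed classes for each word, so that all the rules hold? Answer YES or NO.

Candidates per position — 1:korn {V}; 2:spask {R,V}; 3:kraap {R,P}; 4:drerp {R,V}; 5:velmniap {C,P}; 6:spask {R,V}; 7:velmniap {C,P}; 8:sochair {P,V}; 9:klee {R,V}; 10:sochair {P,V}.
Rule 3 cannot be satisfied by any choice of tags from the lexicon.
So there is no consistent tagging.

NO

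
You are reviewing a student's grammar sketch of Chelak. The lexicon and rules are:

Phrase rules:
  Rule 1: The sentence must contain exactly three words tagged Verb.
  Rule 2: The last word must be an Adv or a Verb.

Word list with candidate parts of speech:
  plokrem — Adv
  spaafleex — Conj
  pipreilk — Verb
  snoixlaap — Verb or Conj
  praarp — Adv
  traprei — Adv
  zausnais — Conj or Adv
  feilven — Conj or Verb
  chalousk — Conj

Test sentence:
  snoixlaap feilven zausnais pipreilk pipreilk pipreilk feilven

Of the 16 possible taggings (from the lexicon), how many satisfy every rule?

0

Candidates per position — 1:snoixlaap {Verb,Conj}; 2:feilven {Conj,Verb}; 3:zausnais {Conj,Adv}; 4:pipreilk {Verb}; 5:pipreilk {Verb}; 6:pipreilk {Verb}; 7:feilven {Conj,Verb}.
There are 16 candidate sequences in total.
Every candidate sequence violates at least one rule; no consistent tagging exists.
Count = 0.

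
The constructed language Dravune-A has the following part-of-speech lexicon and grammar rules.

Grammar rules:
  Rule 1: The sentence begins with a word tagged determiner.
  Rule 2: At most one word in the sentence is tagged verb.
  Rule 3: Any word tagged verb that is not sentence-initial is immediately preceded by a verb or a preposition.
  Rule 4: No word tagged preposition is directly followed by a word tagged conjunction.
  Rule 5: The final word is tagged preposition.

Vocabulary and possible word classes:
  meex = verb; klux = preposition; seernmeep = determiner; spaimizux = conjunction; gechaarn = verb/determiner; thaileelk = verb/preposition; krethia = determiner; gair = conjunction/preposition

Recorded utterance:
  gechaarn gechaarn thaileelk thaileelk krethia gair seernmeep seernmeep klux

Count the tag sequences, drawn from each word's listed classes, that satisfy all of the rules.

4

Candidates per position — 1:gechaarn {verb,determiner}; 2:gechaarn {verb,determiner}; 3:thaileelk {verb,preposition}; 4:thaileelk {verb,preposition}; 5:krethia {determiner}; 6:gair {conjunction,preposition}; 7:seernmeep {determiner}; 8:seernmeep {determiner}; 9:klux {preposition}.
There are 32 candidate sequences in total.
The sequences that satisfy every rule: determiner determiner preposition verb determiner conjunction determiner determiner preposition; determiner determiner preposition verb determiner preposition determiner determiner preposition; determiner determiner preposition preposition determiner conjunction determiner determiner preposition; determiner determiner preposition preposition determiner preposition determiner determiner preposition.
Count = 4.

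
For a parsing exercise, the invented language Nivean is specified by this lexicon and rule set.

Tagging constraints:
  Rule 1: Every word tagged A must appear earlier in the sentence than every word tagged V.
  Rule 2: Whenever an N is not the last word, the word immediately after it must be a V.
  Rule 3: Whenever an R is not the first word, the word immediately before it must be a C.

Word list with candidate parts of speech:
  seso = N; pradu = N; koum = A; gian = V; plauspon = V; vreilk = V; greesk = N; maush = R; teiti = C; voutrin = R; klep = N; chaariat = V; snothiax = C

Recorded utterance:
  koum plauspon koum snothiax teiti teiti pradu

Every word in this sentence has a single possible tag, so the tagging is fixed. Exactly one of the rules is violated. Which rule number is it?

Fixed tagging: A V A C C C N.
Rule check: R1 ✗, R2 ✓, R3 ✓.
Only rule 1 fails.

1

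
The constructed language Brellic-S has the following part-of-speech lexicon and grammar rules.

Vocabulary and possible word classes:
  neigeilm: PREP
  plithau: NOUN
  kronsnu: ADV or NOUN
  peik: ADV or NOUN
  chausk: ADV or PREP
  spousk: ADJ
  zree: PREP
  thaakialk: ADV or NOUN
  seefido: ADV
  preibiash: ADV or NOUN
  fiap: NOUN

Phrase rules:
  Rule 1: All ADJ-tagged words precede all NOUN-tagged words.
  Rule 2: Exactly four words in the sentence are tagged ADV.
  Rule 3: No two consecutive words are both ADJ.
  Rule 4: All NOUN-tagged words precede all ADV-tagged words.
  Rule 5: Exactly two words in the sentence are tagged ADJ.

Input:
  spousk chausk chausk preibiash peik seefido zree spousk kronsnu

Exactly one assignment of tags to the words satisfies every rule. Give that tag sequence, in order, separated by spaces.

Candidates per position — 1:spousk {ADJ}; 2:chausk {ADV,PREP}; 3:chausk {ADV,PREP}; 4:preibiash {ADV,NOUN}; 5:peik {ADV,NOUN}; 6:seefido {ADV}; 7:zree {PREP}; 8:spousk {ADJ}; 9:kronsnu {ADV,NOUN}.
Position 4: tagging it NOUN would leave rule 1 unsatisfiable, so it must be ADV.
Position 5: tagging it NOUN would leave rule 1 unsatisfiable, so it must be ADV.
Position 9: tagging it NOUN would leave rule 4 unsatisfiable, so it must be ADV.
Position 2: tagging it ADV would leave rule 2 unsatisfiable, so it must be PREP.
Position 3: tagging it ADV would leave rule 2 unsatisfiable, so it must be PREP.
So the tagging must be: ADJ PREP PREP ADV ADV ADV PREP ADJ ADV.
Verifying each rule — rule 1 holds; rule 2 holds; rule 3 holds; rule 4 holds; rule 5 holds.

ADJ PREP PREP ADV ADV ADV PREP ADJ ADV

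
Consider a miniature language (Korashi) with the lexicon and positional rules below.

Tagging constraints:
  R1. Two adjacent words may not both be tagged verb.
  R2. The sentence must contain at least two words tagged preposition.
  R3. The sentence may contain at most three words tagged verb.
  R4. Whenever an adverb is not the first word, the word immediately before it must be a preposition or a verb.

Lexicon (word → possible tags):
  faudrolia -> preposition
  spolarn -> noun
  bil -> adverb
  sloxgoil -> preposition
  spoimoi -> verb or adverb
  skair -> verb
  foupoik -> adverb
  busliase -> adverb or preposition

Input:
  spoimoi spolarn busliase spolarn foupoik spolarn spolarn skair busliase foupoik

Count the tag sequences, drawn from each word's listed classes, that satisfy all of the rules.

Candidates per position — 1:spoimoi {verb,adverb}; 2:spolarn {noun}; 3:busliase {adverb,preposition}; 4:spolarn {noun}; 5:foupoik {adverb}; 6:spolarn {noun}; 7:spolarn {noun}; 8:skair {verb}; 9:busliase {adverb,preposition}; 10:foupoik {adverb}.
There are 8 candidate sequences in total.
Rule 4 cannot be satisfied by any choice of tags from the lexicon.
So there is no consistent tagging.
Count = 0.

0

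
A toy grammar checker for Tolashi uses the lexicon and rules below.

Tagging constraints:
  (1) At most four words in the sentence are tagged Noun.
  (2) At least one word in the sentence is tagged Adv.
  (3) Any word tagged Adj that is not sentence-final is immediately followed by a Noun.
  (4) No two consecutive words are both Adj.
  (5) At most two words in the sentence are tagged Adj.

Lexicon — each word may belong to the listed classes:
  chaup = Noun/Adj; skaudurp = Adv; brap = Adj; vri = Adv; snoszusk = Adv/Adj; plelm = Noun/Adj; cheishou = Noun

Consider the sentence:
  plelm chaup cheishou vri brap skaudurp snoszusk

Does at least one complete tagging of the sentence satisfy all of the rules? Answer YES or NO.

Candidates per position — 1:plelm {Noun,Adj}; 2:chaup {Noun,Adj}; 3:cheishou {Noun}; 4:vri {Adv}; 5:brap {Adj}; 6:skaudurp {Adv}; 7:snoszusk {Adv,Adj}.
Rule 3 cannot be satisfied by any choice of tags from the lexicon.
So there is no consistent tagging.

NO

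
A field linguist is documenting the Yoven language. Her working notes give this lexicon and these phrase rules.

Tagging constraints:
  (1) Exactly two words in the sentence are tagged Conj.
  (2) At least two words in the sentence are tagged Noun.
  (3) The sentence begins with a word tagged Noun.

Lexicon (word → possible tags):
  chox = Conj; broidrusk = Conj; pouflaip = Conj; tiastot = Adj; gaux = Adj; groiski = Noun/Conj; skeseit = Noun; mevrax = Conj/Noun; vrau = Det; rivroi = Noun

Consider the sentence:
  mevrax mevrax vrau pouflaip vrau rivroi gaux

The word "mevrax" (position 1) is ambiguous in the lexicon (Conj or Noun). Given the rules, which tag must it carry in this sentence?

Noun

Candidates per position — 1:mevrax {Conj,Noun}; 2:mevrax {Conj,Noun}; 3:vrau {Det}; 4:pouflaip {Conj}; 5:vrau {Det}; 6:rivroi {Noun}; 7:gaux {Adj}.
At position 1, choosing Conj makes rule 3 impossible to satisfy; hence Noun.
At position 2, choosing Noun makes rule 1 impossible to satisfy; hence Conj.
So the tagging must be: Noun Conj Det Conj Det Noun Adj.
Rule-by-rule: rule 1 ok; rule 2 ok; rule 3 ok.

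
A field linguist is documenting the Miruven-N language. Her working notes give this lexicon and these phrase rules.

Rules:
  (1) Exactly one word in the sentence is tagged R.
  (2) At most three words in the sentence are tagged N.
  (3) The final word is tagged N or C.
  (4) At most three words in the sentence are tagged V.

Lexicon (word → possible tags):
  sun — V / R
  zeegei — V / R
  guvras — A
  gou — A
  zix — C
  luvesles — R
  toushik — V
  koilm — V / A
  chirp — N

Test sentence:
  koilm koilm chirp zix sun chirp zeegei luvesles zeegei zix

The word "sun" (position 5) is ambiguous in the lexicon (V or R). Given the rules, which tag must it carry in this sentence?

V

Candidates per position — 1:koilm {V,A}; 2:koilm {V,A}; 3:chirp {N}; 4:zix {C}; 5:sun {V,R}; 6:chirp {N}; 7:zeegei {V,R}; 8:luvesles {R}; 9:zeegei {V,R}; 10:zix {C}.
Word 5 cannot be R — rule 1 would then fail for every completion. It is V.
Word 7 cannot be R — rule 1 would then fail for every completion. It is V.
Word 9 cannot be R — rule 1 would then fail for every completion. It is V.
Word 1 cannot be V — rule 4 would then fail for every completion. It is A.
Word 2 cannot be V — rule 4 would then fail for every completion. It is A.
The only consistent sequence is: A A N C V N V R V C.
Rule-by-rule: rule 1 satisfied; rule 2 satisfied; rule 3 satisfied; rule 4 satisfied.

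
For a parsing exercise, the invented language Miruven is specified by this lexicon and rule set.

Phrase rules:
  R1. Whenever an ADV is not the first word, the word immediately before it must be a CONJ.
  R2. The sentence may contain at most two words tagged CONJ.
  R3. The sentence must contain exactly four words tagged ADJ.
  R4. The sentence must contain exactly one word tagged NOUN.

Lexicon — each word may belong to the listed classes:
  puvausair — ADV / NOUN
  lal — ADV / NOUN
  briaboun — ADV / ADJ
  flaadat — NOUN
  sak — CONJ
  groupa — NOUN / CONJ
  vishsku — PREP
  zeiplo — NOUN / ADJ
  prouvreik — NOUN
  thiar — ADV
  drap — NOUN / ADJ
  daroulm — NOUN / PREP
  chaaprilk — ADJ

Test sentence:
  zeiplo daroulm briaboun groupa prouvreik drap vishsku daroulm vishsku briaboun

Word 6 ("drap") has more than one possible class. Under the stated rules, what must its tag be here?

Candidates per position — 1:zeiplo {NOUN,ADJ}; 2:daroulm {NOUN,PREP}; 3:briaboun {ADV,ADJ}; 4:groupa {NOUN,CONJ}; 5:prouvreik {NOUN}; 6:drap {NOUN,ADJ}; 7:vishsku {PREP}; 8:daroulm {NOUN,PREP}; 9:vishsku {PREP}; 10:briaboun {ADV,ADJ}.
At position 1, choosing NOUN makes rule 3 impossible to satisfy; hence ADJ.
At position 2, choosing NOUN makes rule 4 impossible to satisfy; hence PREP.
At position 3, choosing ADV makes rule 1 impossible to satisfy; hence ADJ.
At position 4, choosing NOUN makes rule 4 impossible to satisfy; hence CONJ.
At position 6, choosing NOUN makes rule 3 impossible to satisfy; hence ADJ.
At position 8, choosing NOUN makes rule 4 impossible to satisfy; hence PREP.
At position 10, choosing ADV makes rule 1 impossible to satisfy; hence ADJ.
That leaves exactly one tagging: ADJ PREP ADJ CONJ NOUN ADJ PREP PREP PREP ADJ.
Check: rule 1 ✓; rule 2 ✓; rule 3 ✓; rule 4 ✓.

ADJ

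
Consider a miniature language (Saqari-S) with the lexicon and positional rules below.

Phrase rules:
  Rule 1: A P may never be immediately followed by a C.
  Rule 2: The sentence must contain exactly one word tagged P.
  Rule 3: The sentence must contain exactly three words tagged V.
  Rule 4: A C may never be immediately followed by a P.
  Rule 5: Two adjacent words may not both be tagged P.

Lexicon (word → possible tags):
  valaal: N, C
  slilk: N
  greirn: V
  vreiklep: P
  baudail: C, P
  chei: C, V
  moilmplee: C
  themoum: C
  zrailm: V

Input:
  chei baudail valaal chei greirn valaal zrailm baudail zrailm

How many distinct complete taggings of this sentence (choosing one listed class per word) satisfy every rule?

4

Candidates per position — 1:chei {C,V}; 2:baudail {C,P}; 3:valaal {N,C}; 4:chei {C,V}; 5:greirn {V}; 6:valaal {N,C}; 7:zrailm {V}; 8:baudail {C,P}; 9:zrailm {V}.
There are 64 candidate sequences in total.
The sequences that satisfy every rule: C C N C V N V P V; C C N C V C V P V; C C C C V N V P V; C C C C V C V P V.
Count = 4.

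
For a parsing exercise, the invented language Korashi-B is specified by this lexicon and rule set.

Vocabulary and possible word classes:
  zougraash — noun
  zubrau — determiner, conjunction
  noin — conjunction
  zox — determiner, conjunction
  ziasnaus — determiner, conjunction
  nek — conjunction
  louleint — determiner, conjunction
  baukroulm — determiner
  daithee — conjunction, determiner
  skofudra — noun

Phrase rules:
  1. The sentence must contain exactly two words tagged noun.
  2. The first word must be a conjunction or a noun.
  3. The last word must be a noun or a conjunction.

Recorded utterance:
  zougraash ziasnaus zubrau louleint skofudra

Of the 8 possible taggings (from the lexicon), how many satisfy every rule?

Candidates per position — 1:zougraash {noun}; 2:ziasnaus {determiner,conjunction}; 3:zubrau {determiner,conjunction}; 4:louleint {determiner,conjunction}; 5:skofudra {noun}.
There are 8 candidate sequences in total.
Checking each against the rules leaves 8 sequences.
Count = 8.

8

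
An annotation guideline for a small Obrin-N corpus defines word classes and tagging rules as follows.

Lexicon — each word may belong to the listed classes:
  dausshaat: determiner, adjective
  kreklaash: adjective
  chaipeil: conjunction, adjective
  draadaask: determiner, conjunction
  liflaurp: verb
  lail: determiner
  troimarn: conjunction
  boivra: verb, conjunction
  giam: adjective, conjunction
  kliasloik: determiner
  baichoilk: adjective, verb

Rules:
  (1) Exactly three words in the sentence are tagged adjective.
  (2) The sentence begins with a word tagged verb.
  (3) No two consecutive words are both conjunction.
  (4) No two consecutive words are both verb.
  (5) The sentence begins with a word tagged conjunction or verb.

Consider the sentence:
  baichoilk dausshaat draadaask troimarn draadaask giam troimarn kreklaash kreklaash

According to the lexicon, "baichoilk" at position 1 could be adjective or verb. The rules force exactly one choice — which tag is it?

verb

Candidates per position — 1:baichoilk {adjective,verb}; 2:dausshaat {determiner,adjective}; 3:draadaask {determiner,conjunction}; 4:troimarn {conjunction}; 5:draadaask {determiner,conjunction}; 6:giam {adjective,conjunction}; 7:troimarn {conjunction}; 8:kreklaash {adjective}; 9:kreklaash {adjective}.
Position 1: adjective is ruled out by rule 2; that leaves verb.
Position 3: conjunction is ruled out by rule 3; that leaves determiner.
Position 5: conjunction is ruled out by rule 3; that leaves determiner.
Position 6: conjunction is ruled out by rule 3; that leaves adjective.
Position 2: adjective is ruled out by rule 1; that leaves determiner.
That leaves exactly one tagging: verb determiner determiner conjunction determiner adjective conjunction adjective adjective.
Verifying each rule — rule 1 satisfied; rule 2 satisfied; rule 3 satisfied; rule 4 satisfied; rule 5 satisfied.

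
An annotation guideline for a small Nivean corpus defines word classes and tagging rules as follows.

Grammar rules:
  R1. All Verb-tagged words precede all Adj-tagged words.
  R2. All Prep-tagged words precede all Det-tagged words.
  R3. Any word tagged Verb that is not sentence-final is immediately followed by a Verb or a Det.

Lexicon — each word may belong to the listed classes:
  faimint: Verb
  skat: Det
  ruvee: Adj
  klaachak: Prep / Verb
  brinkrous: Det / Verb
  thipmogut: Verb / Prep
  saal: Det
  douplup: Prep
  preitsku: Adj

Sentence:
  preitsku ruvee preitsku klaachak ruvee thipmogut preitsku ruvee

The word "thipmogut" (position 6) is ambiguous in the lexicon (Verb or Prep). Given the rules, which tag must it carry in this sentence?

Prep

Candidates per position — 1:preitsku {Adj}; 2:ruvee {Adj}; 3:preitsku {Adj}; 4:klaachak {Prep,Verb}; 5:ruvee {Adj}; 6:thipmogut {Verb,Prep}; 7:preitsku {Adj}; 8:ruvee {Adj}.
Position 4: tagging it Verb would leave rule 1 unsatisfiable, so it must be Prep.
Position 6: tagging it Verb would leave rule 1 unsatisfiable, so it must be Prep.
So the tagging must be: Adj Adj Adj Prep Adj Prep Adj Adj.
Checking: rule 1 ✓; rule 2 ✓; rule 3 ✓.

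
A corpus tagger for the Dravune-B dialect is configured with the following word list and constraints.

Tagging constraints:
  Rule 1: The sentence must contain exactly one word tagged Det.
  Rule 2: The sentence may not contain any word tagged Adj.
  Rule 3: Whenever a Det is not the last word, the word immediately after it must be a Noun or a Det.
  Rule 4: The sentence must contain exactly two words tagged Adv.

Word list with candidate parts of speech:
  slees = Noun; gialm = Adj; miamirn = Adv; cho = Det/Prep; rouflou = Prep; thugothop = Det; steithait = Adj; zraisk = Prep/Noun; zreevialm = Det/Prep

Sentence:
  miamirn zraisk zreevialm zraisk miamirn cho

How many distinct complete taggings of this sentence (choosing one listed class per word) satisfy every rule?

Candidates per position — 1:miamirn {Adv}; 2:zraisk {Prep,Noun}; 3:zreevialm {Det,Prep}; 4:zraisk {Prep,Noun}; 5:miamirn {Adv}; 6:cho {Det,Prep}.
There are 16 candidate sequences in total.
Checking each against the rules leaves 6 sequences.
Count = 6.

6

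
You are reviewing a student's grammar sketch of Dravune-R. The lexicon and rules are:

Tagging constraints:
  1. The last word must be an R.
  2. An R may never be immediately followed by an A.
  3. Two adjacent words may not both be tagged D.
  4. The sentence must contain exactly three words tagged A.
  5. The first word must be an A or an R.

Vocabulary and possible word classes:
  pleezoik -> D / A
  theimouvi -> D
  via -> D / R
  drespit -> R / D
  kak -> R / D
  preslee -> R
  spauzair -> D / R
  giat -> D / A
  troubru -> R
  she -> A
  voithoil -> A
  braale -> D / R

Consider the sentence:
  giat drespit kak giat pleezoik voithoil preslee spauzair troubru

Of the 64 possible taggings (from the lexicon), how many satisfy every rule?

6

Candidates per position — 1:giat {D,A}; 2:drespit {R,D}; 3:kak {R,D}; 4:giat {D,A}; 5:pleezoik {D,A}; 6:voithoil {A}; 7:preslee {R}; 8:spauzair {D,R}; 9:troubru {R}.
There are 64 candidate sequences in total.
Checking each against the rules leaves 6 sequences.
Count = 6.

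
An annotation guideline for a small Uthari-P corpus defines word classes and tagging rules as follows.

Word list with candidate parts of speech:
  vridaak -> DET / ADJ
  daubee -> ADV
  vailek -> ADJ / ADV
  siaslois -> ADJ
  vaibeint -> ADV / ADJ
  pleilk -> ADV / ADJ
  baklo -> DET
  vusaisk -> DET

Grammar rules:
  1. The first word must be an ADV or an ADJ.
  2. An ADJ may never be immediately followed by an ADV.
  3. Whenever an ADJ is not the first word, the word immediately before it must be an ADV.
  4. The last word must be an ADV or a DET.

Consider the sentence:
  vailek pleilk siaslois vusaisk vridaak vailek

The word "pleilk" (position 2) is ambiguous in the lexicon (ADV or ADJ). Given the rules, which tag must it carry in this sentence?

Candidates per position — 1:vailek {ADJ,ADV}; 2:pleilk {ADV,ADJ}; 3:siaslois {ADJ}; 4:vusaisk {DET}; 5:vridaak {DET,ADJ}; 6:vailek {ADJ,ADV}.
Position 2: tagging it ADJ would leave rule 3 unsatisfiable, so it must be ADV.
Position 5: tagging it ADJ would leave rule 3 unsatisfiable, so it must be DET.
Position 6: tagging it ADJ would leave rule 3 unsatisfiable, so it must be ADV.
Position 1: tagging it ADJ would leave rule 2 unsatisfiable, so it must be ADV.
The only consistent sequence is: ADV ADV ADJ DET DET ADV.
Verifying each rule — rule 1 ok; rule 2 ok; rule 3 ok; rule 4 ok.

ADV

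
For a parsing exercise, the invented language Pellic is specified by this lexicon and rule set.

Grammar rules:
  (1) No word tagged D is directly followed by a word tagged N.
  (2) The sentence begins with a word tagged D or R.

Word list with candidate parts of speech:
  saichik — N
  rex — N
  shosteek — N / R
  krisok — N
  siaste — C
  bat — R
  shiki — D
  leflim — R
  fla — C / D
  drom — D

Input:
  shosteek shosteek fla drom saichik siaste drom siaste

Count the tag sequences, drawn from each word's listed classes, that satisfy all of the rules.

Candidates per position — 1:shosteek {N,R}; 2:shosteek {N,R}; 3:fla {C,D}; 4:drom {D}; 5:saichik {N}; 6:siaste {C}; 7:drom {D}; 8:siaste {C}.
There are 8 candidate sequences in total.
Rule 1 cannot be satisfied by any choice of tags from the lexicon.
So there is no consistent tagging.
Count = 0.

0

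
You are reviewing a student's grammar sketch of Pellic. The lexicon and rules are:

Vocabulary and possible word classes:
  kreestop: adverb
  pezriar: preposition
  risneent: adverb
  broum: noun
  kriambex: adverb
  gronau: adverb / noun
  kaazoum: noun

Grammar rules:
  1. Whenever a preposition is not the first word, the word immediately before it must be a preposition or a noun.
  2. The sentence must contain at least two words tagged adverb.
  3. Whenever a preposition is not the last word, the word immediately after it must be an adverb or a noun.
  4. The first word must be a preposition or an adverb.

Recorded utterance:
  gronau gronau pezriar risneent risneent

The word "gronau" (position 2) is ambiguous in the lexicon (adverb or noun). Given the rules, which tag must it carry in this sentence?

noun

Candidates per position — 1:gronau {adverb,noun}; 2:gronau {adverb,noun}; 3:pezriar {preposition}; 4:risneent {adverb}; 5:risneent {adverb}.
Position 1: tagging it noun would leave rule 4 unsatisfiable, so it must be adverb.
Position 2: tagging it adverb would leave rule 1 unsatisfiable, so it must be noun.
The only consistent sequence is: adverb noun preposition adverb adverb.
Verifying each rule — rule 1 satisfied; rule 2 satisfied; rule 3 satisfied; rule 4 satisfied.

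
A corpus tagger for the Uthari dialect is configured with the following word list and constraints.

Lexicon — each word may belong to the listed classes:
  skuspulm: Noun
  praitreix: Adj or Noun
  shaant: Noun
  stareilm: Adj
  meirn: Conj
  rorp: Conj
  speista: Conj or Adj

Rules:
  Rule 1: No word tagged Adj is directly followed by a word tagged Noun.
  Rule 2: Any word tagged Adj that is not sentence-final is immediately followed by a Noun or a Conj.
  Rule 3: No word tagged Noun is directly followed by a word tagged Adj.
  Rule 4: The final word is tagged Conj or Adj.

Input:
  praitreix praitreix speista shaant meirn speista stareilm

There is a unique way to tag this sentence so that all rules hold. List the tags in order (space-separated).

Candidates per position — 1:praitreix {Adj,Noun}; 2:praitreix {Adj,Noun}; 3:speista {Conj,Adj}; 4:shaant {Noun}; 5:meirn {Conj}; 6:speista {Conj,Adj}; 7:stareilm {Adj}.
If word 3 were Adj, no tagging could satisfy rule 1; so word 3 is Conj.
If word 6 were Adj, no tagging could satisfy rule 2; so word 6 is Conj.
The remaining ambiguous positions (1, 2) are resolved jointly — only one combination satisfies every rule.
The unique satisfying tagging is: Noun Noun Conj Noun Conj Conj Adj.
Checking: rule 1 ok; rule 2 ok; rule 3 ok; rule 4 ok.

Noun Noun Conj Noun Conj Conj Adj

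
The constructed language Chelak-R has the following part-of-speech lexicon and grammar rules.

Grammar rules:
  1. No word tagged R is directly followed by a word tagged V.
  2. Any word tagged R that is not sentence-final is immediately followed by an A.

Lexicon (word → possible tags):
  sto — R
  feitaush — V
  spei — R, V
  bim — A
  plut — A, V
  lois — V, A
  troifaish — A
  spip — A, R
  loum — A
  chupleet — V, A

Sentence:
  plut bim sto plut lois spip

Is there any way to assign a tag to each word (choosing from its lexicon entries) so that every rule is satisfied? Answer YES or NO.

Candidates per position — 1:plut {A,V}; 2:bim {A}; 3:sto {R}; 4:plut {A,V}; 5:lois {V,A}; 6:spip {A,R}.
One satisfying assignment: V A R A A R.
Check: rule 1 ok; rule 2 ok.

YES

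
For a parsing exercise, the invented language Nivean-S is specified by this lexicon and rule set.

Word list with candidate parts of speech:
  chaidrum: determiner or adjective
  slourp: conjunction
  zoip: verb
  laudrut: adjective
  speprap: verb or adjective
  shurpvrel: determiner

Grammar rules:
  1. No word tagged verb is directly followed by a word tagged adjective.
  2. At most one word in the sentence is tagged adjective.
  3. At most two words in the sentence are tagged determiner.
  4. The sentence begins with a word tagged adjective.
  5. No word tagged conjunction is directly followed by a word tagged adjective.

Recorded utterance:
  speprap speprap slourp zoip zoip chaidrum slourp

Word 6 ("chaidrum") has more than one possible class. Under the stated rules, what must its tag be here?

determiner

Candidates per position — 1:speprap {verb,adjective}; 2:speprap {verb,adjective}; 3:slourp {conjunction}; 4:zoip {verb}; 5:zoip {verb}; 6:chaidrum {determiner,adjective}; 7:slourp {conjunction}.
At position 1, choosing verb makes rule 4 impossible to satisfy; hence adjective.
At position 2, choosing adjective makes rule 2 impossible to satisfy; hence verb.
At position 6, choosing adjective makes rule 1 impossible to satisfy; hence determiner.
The unique satisfying tagging is: adjective verb conjunction verb verb determiner conjunction.
Rule-by-rule: rule 1 holds; rule 2 holds; rule 3 holds; rule 4 holds; rule 5 holds.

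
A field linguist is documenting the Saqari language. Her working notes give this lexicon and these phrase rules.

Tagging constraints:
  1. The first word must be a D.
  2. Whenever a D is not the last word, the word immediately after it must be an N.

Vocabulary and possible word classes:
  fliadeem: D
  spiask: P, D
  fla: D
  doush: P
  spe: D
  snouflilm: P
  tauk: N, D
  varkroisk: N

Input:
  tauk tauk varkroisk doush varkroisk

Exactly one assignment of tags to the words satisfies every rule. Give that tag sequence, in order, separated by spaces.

D N N P N

Candidates per position — 1:tauk {N,D}; 2:tauk {N,D}; 3:varkroisk {N}; 4:doush {P}; 5:varkroisk {N}.
If word 1 were N, no tagging could satisfy rule 1; so word 1 is D.
If word 2 were D, no tagging could satisfy rule 2; so word 2 is N.
The unique satisfying tagging is: D N N P N.
Check: rule 1 satisfied; rule 2 satisfied.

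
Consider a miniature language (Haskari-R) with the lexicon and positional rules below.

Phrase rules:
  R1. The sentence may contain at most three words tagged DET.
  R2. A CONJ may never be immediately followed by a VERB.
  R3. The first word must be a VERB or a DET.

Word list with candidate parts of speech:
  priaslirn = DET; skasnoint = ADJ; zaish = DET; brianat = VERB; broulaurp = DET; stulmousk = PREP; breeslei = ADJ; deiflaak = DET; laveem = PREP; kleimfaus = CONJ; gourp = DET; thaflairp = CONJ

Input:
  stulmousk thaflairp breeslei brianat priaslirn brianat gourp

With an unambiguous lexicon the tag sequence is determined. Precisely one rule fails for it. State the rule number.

Fixed tagging: PREP CONJ ADJ VERB DET VERB DET.
Rule check: R1 holds, R2 holds, R3 violated.
Only rule 3 fails.

3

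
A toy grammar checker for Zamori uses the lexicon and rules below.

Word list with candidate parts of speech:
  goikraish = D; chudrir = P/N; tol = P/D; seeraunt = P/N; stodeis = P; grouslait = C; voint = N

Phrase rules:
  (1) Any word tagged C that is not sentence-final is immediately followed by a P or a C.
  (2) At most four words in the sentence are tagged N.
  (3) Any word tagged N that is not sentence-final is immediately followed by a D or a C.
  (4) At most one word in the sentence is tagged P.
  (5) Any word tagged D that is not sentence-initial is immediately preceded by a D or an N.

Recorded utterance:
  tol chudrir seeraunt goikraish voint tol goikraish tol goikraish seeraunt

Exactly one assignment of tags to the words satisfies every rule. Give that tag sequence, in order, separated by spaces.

D P N D N D D D D N

Candidates per position — 1:tol {P,D}; 2:chudrir {P,N}; 3:seeraunt {P,N}; 4:goikraish {D}; 5:voint {N}; 6:tol {P,D}; 7:goikraish {D}; 8:tol {P,D}; 9:goikraish {D}; 10:seeraunt {P,N}.
At position 2, choosing N makes rule 3 impossible to satisfy; hence P.
At position 3, choosing P makes rule 4 impossible to satisfy; hence N.
At position 6, choosing P makes rule 3 impossible to satisfy; hence D.
At position 8, choosing P makes rule 4 impossible to satisfy; hence D.
At position 10, choosing P makes rule 4 impossible to satisfy; hence N.
At position 1, choosing P makes rule 4 impossible to satisfy; hence D.
That leaves exactly one tagging: D P N D N D D D D N.
Check: rule 1 satisfied; rule 2 satisfied; rule 3 satisfied; rule 4 satisfied; rule 5 satisfied.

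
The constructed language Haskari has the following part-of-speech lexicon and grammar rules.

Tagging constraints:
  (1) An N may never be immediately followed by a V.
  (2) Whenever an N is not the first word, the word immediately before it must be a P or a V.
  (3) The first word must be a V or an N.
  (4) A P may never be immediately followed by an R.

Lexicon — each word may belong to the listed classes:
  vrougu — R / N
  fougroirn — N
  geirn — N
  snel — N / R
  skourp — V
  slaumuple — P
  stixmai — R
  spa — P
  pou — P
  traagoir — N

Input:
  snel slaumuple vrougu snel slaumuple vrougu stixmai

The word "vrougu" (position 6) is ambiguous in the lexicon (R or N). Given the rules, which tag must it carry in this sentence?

N

Candidates per position — 1:snel {N,R}; 2:slaumuple {P}; 3:vrougu {R,N}; 4:snel {N,R}; 5:slaumuple {P}; 6:vrougu {R,N}; 7:stixmai {R}.
If word 1 were R, no tagging could satisfy rule 3; so word 1 is N.
If word 3 were R, no tagging could satisfy rule 4; so word 3 is N.
If word 4 were N, no tagging could satisfy rule 2; so word 4 is R.
If word 6 were R, no tagging could satisfy rule 4; so word 6 is N.
That leaves exactly one tagging: N P N R P N R.
Rule-by-rule: rule 1 holds; rule 2 holds; rule 3 holds; rule 4 holds.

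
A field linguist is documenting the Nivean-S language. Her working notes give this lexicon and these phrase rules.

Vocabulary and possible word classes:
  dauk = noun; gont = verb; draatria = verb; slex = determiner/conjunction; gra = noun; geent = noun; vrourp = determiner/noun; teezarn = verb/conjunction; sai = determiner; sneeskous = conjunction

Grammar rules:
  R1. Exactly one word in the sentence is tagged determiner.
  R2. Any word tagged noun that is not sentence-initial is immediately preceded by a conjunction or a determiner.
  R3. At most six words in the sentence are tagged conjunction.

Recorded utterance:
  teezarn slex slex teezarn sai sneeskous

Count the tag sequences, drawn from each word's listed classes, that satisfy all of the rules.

Candidates per position — 1:teezarn {verb,conjunction}; 2:slex {determiner,conjunction}; 3:slex {determiner,conjunction}; 4:teezarn {verb,conjunction}; 5:sai {determiner}; 6:sneeskous {conjunction}.
There are 16 candidate sequences in total.
The sequences that satisfy every rule: verb conjunction conjunction verb determiner conjunction; verb conjunction conjunction conjunction determiner conjunction; conjunction conjunction conjunction verb determiner conjunction; conjunction conjunction conjunction conjunction determiner conjunction.
Count = 4.

4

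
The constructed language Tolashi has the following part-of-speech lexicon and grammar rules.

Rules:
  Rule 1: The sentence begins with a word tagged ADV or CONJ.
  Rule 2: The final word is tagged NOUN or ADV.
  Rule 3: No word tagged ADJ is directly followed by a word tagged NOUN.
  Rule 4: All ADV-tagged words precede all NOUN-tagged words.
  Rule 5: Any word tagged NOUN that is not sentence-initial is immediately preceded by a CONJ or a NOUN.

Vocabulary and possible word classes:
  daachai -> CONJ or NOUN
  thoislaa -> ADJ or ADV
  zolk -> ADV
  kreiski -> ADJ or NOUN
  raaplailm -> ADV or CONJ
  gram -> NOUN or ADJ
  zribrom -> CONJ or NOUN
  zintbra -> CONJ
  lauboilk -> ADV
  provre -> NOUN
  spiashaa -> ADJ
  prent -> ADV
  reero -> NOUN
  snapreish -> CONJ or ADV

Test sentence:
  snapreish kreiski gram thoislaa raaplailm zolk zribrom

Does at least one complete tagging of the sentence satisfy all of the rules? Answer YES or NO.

NO

Candidates per position — 1:snapreish {CONJ,ADV}; 2:kreiski {ADJ,NOUN}; 3:gram {NOUN,ADJ}; 4:thoislaa {ADJ,ADV}; 5:raaplailm {ADV,CONJ}; 6:zolk {ADV}; 7:zribrom {CONJ,NOUN}.
Every candidate sequence violates at least one rule; no consistent tagging exists.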